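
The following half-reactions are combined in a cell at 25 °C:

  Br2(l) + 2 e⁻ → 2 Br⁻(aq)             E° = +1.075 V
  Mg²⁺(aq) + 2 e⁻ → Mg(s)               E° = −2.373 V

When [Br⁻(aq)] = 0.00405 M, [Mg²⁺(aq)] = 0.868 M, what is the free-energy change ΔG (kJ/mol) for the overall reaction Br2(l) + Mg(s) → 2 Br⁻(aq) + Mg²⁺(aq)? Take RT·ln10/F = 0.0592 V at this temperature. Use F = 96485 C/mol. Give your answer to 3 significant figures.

−693 kJ/mol

E°cell = +1.075 − (−2.373) = +3.448 V; the balanced reaction transfers n = 2 electrons.
Here Q = [Br⁻(aq)]^2·[Mg²⁺(aq)] = 1.42×10^−5 (log Q = −4.847), giving E = +3.448 − (0.0592/2)·(−4.847) = +3.5915 V.
Then ΔG = −nFE = −2 × 96485 × +3.5915 J/mol = −693 kJ/mol.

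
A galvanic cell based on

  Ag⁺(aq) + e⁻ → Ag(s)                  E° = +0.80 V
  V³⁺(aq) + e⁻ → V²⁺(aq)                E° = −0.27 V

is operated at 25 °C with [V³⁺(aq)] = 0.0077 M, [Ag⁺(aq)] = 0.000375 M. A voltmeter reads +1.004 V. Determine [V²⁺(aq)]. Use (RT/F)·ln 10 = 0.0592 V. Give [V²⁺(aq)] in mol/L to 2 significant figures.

1.6 M

The Ag⁺/Ag couple has the larger reduction potential, so it is the cathode: E°cell = +0.80 − (−0.27) = +1.07 V and n = 1.
From the Nernst equation, log Q = n(E° − E)/0.0592 = 1·(+1.07 − (+1.004))/0.0592 = 1.115.
The balanced reaction is Ag⁺(aq) + V²⁺(aq) → Ag(s) + V³⁺(aq), so Q = [V³⁺(aq)] / ([Ag⁺(aq)]·[V²⁺(aq)]).
Solving for the unknown gives log [V²⁺(aq)] = 0.197, so [V²⁺(aq)] ≈ 1.6 M.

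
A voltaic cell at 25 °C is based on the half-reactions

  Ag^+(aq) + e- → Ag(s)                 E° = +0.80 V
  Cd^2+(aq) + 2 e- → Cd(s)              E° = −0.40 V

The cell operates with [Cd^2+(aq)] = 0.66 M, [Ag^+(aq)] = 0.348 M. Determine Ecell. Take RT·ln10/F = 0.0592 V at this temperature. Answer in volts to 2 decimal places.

The Ag⁺/Ag couple has the more positive E°, so it is the cathode; Cd²⁺/Cd is the anode.
E°cell = +0.80 − (−0.40) = +1.20 V, with n = 2 electrons transferred.
Balancing gives 2 Ag^+(aq) + Cd(s) → 2 Ag(s) + Cd^2+(aq); hence Q = [Cd^2+(aq)] / [Ag^+(aq)]^2 = 5.45 (log Q = 0.736).
By the Nernst equation, E = +1.20 − (0.0592/2)·(0.736) = +1.18 V.

+1.18 V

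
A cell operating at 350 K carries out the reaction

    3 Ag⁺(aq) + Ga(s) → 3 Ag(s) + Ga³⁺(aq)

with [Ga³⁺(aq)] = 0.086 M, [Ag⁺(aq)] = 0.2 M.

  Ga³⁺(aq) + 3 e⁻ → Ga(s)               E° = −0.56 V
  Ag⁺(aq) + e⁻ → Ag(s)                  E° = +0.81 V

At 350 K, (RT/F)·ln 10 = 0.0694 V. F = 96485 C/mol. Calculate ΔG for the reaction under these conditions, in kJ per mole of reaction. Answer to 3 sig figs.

−390 kJ/mol

With Ag⁺/Ag reduced at the cathode, E°cell = +0.81 − (−0.56) = +1.37 V and n = 3.
Here Q = [Ga³⁺(aq)] / [Ag⁺(aq)]^3 = 10.7 (log Q = 1.031), giving E = +1.37 − (0.0694/3)·(1.031) = +1.3461 V.
Finally ΔG = −nFE = −(3)(96485 C/mol)(+1.3461 V) = −390 kJ/mol.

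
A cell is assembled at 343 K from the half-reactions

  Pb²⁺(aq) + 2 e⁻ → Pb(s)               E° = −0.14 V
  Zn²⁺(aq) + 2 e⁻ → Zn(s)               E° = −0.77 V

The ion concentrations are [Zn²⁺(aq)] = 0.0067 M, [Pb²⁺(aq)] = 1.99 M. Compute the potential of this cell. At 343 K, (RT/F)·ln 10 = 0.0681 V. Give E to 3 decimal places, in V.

Pb²⁺/Pb is reduced (cathode, E° = −0.14 V) and Zn²⁺/Zn is oxidized (anode).
E°cell = −0.14 − (−0.77) = +0.63 V, with n = 2 electrons transferred.
The balanced reaction is Pb²⁺(aq) + Zn(s) → Pb(s) + Zn²⁺(aq), so Q = [Zn²⁺(aq)] / [Pb²⁺(aq)] = 0.00337 and log Q = −2.473.
By the Nernst equation, E = +0.63 − (0.0681/2)·(−2.473) = +0.714 V.

+0.714 V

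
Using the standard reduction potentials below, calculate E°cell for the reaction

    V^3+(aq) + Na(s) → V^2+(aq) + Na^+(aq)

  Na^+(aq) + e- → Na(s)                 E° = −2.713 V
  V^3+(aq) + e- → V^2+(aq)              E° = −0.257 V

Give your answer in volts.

+2.456 V

In the reaction as written, V^3+(aq) is reduced (cathode) and Na^+(aq) is produced by oxidation at the anode.
E°cell = E°(cathode) − E°(anode) = −0.257 − (−2.713) = +2.456 V.
The positive value indicates the reaction is spontaneous as written.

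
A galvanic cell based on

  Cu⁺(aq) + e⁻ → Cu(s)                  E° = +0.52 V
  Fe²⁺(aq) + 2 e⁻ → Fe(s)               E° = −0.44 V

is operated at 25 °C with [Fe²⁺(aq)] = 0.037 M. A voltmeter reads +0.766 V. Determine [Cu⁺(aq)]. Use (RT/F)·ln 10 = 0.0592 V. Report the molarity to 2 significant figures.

The Cu⁺/Cu couple has the larger reduction potential, so it is the cathode: E°cell = +0.52 − (−0.44) = +0.96 V and n = 2.
From the Nernst equation, log Q = n(E° − E)/0.0592 = 2·(+0.96 − (+0.766))/0.0592 = 6.554.
The balanced reaction is 2 Cu⁺(aq) + Fe(s) → 2 Cu(s) + Fe²⁺(aq), so Q = [Fe²⁺(aq)] / [Cu⁺(aq)]^2.
Solving for the unknown gives log [Cu⁺(aq)] = −3.993, so [Cu⁺(aq)] ≈ 0.00010 M.

0.00010 M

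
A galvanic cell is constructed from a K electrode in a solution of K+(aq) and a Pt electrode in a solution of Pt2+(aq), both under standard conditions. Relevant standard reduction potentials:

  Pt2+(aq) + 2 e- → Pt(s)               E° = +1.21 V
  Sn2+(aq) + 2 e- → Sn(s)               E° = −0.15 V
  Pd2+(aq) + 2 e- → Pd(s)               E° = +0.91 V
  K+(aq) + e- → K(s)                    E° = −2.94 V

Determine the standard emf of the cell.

The Pt²⁺/Pt couple has the higher E°, so Pt ion is reduced (cathode) and K is oxidized (anode).
E°cell = E°(cathode) − E°(anode) = +1.21 − (−2.94) = +4.15 V.

+4.15 V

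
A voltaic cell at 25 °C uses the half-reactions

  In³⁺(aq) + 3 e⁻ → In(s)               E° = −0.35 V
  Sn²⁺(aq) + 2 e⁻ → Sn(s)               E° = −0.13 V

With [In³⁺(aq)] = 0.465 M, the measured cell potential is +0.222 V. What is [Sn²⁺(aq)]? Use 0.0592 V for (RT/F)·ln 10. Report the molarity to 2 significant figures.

The Sn²⁺/Sn couple has the larger reduction potential, so it is the cathode: E°cell = −0.13 − (−0.35) = +0.22 V and n = 6.
From the Nernst equation, log Q = n(E° − E)/0.0592 = 6·(+0.22 − (+0.222))/0.0592 = −0.203.
For 3 Sn²⁺(aq) + 2 In(s) → 3 Sn(s) + 2 In³⁺(aq), the reaction quotient is Q = [In³⁺(aq)]^2 / [Sn²⁺(aq)]^3.
Isolating [Sn²⁺(aq)] in Q = 10^{−0.203} yields log [Sn²⁺(aq)] = −0.154, i.e. 0.70 M.

0.70 M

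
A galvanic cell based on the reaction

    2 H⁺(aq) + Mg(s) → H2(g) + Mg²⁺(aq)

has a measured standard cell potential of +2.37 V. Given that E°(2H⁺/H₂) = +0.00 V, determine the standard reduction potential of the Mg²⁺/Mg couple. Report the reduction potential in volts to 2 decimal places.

In the reaction as written the 2H⁺/H₂ couple is reduced (cathode) and Mg²⁺/Mg is oxidized (anode), so E°cell = E°(2H⁺/H₂) − E°(Mg²⁺/Mg).
E°(Mg²⁺/Mg) = E°(cathode) − E°cell = +0.00 − (+2.37) = −2.37 V.

−2.37 V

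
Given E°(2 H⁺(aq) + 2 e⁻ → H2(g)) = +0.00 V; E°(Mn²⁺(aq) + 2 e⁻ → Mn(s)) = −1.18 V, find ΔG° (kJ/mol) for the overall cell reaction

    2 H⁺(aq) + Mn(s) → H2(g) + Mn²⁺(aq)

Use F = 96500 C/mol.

−228 kJ/mol

In the reaction as written H⁺(aq) is reduced, so the 2H⁺/H₂ couple is the cathode and Mn²⁺/Mn is the anode.
E°cell = +0.00 − (−1.18) = +1.18 V; balancing electrons gives n = 2.
ΔG° = −nFE°cell = −(2)(96500)(+1.18) J/mol = −228 kJ/mol.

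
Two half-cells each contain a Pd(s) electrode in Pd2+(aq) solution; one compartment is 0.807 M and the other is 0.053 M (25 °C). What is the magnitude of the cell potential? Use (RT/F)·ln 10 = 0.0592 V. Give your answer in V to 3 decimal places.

0.035 V

For a concentration cell E°cell = 0, since both electrodes use the same couple.
The compartment with the higher Pd2+(aq) concentration (0.807 M) acts as the cathode; ions are reduced there and produced at the dilute (0.053 M) anode.
With n = 2, Ecell = −(0.0592/2)·log([dilute]/[conc]) = −(0.0592/2)·log(0.053/0.807) = +0.035 V.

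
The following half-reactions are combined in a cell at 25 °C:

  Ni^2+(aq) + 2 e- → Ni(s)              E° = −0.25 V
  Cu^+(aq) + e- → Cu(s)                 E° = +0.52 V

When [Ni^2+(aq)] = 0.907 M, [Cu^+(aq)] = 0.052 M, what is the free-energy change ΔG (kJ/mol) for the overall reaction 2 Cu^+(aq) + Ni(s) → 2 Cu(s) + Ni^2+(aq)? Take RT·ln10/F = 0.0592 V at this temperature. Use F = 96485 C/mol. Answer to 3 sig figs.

−134 kJ/mol

The standard cell potential is +0.52 − (−0.25) = +0.77 V, with n = 2 electrons in the balanced equation.
The reaction quotient is [Ni^2+(aq)] / [Cu^+(aq)]^2 = 335; by Nernst, E = +0.77 − (0.0592/2)(2.526) = +0.6952 V.
Then ΔG = −nFE = −2 × 96485 × +0.6952 J/mol = −134 kJ/mol.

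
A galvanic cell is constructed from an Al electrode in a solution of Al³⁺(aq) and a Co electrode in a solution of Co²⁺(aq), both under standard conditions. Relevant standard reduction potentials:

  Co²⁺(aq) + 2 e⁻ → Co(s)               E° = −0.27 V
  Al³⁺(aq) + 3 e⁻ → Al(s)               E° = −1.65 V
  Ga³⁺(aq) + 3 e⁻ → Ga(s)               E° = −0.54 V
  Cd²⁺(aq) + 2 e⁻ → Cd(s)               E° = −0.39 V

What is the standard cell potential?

+1.38 V

Of the two couples in this cell, the one with the more positive reduction potential is reduced at the cathode: here that is Co²⁺/Co (−0.27 V); Al³⁺/Al (−1.65 V) is the anode.
E°cell = E°(cathode) − E°(anode) = −0.27 − (−1.65) = +1.38 V.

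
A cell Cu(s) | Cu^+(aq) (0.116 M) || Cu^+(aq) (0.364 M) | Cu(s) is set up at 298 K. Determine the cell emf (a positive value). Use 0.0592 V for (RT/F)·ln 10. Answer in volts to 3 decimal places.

0.029 V

For a concentration cell E°cell = 0, since both electrodes use the same couple.
The compartment with the higher Cu^+(aq) concentration (0.364 M) acts as the cathode; ions are reduced there and produced at the dilute (0.116 M) anode.
With n = 1, Ecell = −(0.0592/1)·log([dilute]/[conc]) = −(0.0592/1)·log(0.116/0.364) = +0.029 V.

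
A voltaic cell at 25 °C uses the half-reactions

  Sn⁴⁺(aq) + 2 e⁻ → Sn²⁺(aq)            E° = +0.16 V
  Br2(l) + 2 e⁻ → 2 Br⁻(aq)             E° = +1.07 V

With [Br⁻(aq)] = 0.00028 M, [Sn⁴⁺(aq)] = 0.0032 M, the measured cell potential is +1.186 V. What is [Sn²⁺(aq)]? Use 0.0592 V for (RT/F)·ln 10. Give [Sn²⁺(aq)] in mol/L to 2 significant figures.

0.53 M

Br₂/Br⁻ is the cathode (higher E°); E°cell = +1.07 − (+0.16) = +0.91 V with n = 2.
From the Nernst equation, log Q = n(E° − E)/0.0592 = 2·(+0.91 − (+1.186))/0.0592 = −9.324.
For Br2(l) + Sn²⁺(aq) → 2 Br⁻(aq) + Sn⁴⁺(aq), the reaction quotient is Q = ([Br⁻(aq)]^2·[Sn⁴⁺(aq)]) / [Sn²⁺(aq)].
Isolating [Sn²⁺(aq)] in Q = 10^{−9.324} yields log [Sn²⁺(aq)] = −0.277, i.e. 0.53 M.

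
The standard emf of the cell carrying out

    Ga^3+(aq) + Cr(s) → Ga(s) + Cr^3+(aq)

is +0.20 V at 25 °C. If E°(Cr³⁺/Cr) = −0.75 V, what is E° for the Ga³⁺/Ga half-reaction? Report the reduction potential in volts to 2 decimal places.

In the reaction as written the Ga³⁺/Ga couple is reduced (cathode) and Cr³⁺/Cr is oxidized (anode), so E°cell = E°(Ga³⁺/Ga) − E°(Cr³⁺/Cr).
E°(Ga³⁺/Ga) = E°cell + E°(anode) = +0.20 + (−0.75) = −0.55 V.

−0.55 V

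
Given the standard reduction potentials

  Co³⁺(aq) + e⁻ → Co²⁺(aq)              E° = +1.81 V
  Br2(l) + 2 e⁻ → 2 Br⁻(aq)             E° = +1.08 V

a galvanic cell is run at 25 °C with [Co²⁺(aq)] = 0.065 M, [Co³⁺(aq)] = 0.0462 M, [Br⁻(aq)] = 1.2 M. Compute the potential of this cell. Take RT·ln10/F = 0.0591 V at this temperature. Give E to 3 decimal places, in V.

+0.726 V

Co³⁺/Co²⁺ is reduced (cathode, E° = +1.81 V) and Br₂/Br⁻ is oxidized (anode).
The standard potential is +1.81 − (+1.08) = +0.73 V and the balanced reaction transfers n = 2 electrons.
For the overall reaction 2 Co³⁺(aq) + 2 Br⁻(aq) → 2 Co²⁺(aq) + Br2(l), Q = [Co²⁺(aq)]^2 / ([Co³⁺(aq)]^2·[Br⁻(aq)]^2) = 1.37, giving log Q = 0.138.
E = E° − (0.0591/n)·log Q = +0.73 − (0.0591/2)(0.138) = +0.726 V.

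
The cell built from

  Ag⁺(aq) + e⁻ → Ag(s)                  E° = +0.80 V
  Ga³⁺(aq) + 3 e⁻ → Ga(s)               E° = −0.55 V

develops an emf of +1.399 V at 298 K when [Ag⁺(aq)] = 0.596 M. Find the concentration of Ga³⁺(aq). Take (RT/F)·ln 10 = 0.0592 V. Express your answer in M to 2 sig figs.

Ag⁺/Ag is the cathode (higher E°); E°cell = +0.80 − (−0.55) = +1.35 V with n = 3.
From the Nernst equation, log Q = n(E° − E)/0.0592 = 3·(+1.35 − (+1.399))/0.0592 = −2.483.
For 3 Ag⁺(aq) + Ga(s) → 3 Ag(s) + Ga³⁺(aq), the reaction quotient is Q = [Ga³⁺(aq)] / [Ag⁺(aq)]^3.
Solving for the unknown gives log [Ga³⁺(aq)] = −3.157, so [Ga³⁺(aq)] ≈ 0.00070 M.

0.00070 M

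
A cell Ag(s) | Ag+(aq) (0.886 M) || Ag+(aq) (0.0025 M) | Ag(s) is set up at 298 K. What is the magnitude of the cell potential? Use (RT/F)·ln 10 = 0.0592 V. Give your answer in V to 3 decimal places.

0.151 V

For a concentration cell E°cell = 0, since both electrodes use the same couple.
The compartment with the higher Ag+(aq) concentration (0.886 M) acts as the cathode; ions are reduced there and produced at the dilute (0.0025 M) anode.
With n = 1, Ecell = −(0.0592/1)·log([dilute]/[conc]) = −(0.0592/1)·log(0.0025/0.886) = +0.151 V.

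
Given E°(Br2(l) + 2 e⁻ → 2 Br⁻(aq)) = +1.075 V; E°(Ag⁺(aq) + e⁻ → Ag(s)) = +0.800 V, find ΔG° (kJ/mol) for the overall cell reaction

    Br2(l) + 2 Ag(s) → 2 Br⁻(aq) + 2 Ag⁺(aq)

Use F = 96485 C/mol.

−53.1 kJ/mol

In the reaction as written Br2(l) is reduced, so the Br₂/Br⁻ couple is the cathode and Ag⁺/Ag is the anode.
E°cell = +1.075 − (+0.800) = +0.275 V; balancing electrons gives n = 2.
ΔG° = −nFE°cell = −(2)(96485)(+0.275) J/mol = −53.1 kJ/mol.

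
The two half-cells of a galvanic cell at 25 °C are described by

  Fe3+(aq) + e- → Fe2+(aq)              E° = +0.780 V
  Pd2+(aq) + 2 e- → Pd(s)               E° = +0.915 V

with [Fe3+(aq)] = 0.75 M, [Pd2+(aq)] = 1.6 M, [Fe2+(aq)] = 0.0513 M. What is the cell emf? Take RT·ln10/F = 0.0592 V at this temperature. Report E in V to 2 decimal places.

+0.07 V

The Pd²⁺/Pd couple has the more positive E°, so it is the cathode; Fe³⁺/Fe²⁺ is the anode.
The standard potential is +0.915 − (+0.780) = +0.135 V and the balanced reaction transfers n = 2 electrons.
For the overall reaction Pd2+(aq) + 2 Fe2+(aq) → Pd(s) + 2 Fe3+(aq), Q = [Fe3+(aq)]^2 / ([Pd2+(aq)]·[Fe2+(aq)]^2) = 134, giving log Q = 2.126.
Applying E = E° − (RT ln10/nF)·log Q gives +0.135 − (0.0592/2)(2.126) = +0.07 V.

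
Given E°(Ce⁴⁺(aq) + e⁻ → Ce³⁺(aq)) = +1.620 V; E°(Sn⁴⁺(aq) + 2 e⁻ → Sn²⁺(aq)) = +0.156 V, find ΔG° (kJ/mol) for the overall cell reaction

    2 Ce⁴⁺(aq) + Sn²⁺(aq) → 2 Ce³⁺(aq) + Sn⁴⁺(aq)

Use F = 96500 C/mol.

In the reaction as written Ce⁴⁺(aq) is reduced, so the Ce⁴⁺/Ce³⁺ couple is the cathode and Sn⁴⁺/Sn²⁺ is the anode.
E°cell = +1.620 − (+0.156) = +1.464 V; balancing electrons gives n = 2.
ΔG° = −nFE°cell = −(2)(96500)(+1.464) J/mol = −283 kJ/mol.

−283 kJ/mol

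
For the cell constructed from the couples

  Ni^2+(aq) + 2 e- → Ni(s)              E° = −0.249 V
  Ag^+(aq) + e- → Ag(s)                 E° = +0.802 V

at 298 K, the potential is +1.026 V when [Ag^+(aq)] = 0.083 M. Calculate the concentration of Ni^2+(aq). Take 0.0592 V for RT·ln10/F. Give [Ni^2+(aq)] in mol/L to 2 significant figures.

0.048 M

The Ag⁺/Ag couple has the larger reduction potential, so it is the cathode: E°cell = +0.802 − (−0.249) = +1.051 V and n = 2.
From the Nernst equation, log Q = n(E° − E)/0.0592 = 2·(+1.051 − (+1.026))/0.0592 = 0.845.
The balanced reaction is 2 Ag^+(aq) + Ni(s) → 2 Ag(s) + Ni^2+(aq), so Q = [Ni^2+(aq)] / [Ag^+(aq)]^2.
Isolating [Ni^2+(aq)] in Q = 10^{0.845} yields log [Ni^2+(aq)] = −1.317, i.e. 0.048 M.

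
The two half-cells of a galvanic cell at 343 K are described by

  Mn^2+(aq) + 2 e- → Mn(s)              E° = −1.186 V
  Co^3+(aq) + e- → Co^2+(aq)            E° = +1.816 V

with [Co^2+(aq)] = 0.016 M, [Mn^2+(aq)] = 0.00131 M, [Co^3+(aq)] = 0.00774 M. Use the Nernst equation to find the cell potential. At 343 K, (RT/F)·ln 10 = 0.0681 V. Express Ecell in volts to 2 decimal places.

Co³⁺/Co²⁺ is reduced (cathode, E° = +1.816 V) and Mn²⁺/Mn is oxidized (anode).
E°cell = +1.816 − (−1.186) = +3.002 V, with n = 2 electrons transferred.
For the overall reaction 2 Co^3+(aq) + Mn(s) → 2 Co^2+(aq) + Mn^2+(aq), Q = ([Co^2+(aq)]^2·[Mn^2+(aq)]) / [Co^3+(aq)]^2 = 0.0056, giving log Q = −2.252.
Applying E = E° − (RT ln10/nF)·log Q gives +3.002 − (0.0681/2)(−2.252) = +3.08 V.

+3.08 V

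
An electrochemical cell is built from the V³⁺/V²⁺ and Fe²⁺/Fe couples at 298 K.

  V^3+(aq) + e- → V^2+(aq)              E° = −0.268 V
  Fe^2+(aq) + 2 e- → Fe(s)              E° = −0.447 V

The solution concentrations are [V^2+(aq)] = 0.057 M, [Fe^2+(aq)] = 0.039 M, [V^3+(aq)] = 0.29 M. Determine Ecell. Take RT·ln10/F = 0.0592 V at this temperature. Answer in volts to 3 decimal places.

V³⁺/V²⁺ is reduced (cathode, E° = −0.268 V) and Fe²⁺/Fe is oxidized (anode).
E°cell = E°cat − E°an = −0.268 − (−0.447) = +0.179 V; n = 2.
For the overall reaction 2 V^3+(aq) + Fe(s) → 2 V^2+(aq) + Fe^2+(aq), Q = ([V^2+(aq)]^2·[Fe^2+(aq)]) / [V^3+(aq)]^2 = 0.00151, giving log Q = −2.822.
By the Nernst equation, E = +0.179 − (0.0592/2)·(−2.822) = +0.263 V.

+0.263 V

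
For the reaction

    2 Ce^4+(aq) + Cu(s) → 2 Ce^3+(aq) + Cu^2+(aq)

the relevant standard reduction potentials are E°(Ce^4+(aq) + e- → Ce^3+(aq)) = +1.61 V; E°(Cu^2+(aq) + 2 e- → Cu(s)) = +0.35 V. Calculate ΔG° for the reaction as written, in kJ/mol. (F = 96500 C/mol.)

−243 kJ/mol

In the reaction as written Ce^4+(aq) is reduced, so the Ce⁴⁺/Ce³⁺ couple is the cathode and Cu²⁺/Cu is the anode.
E°cell = +1.61 − (+0.35) = +1.26 V; balancing electrons gives n = 2.
ΔG° = −nFE°cell = −(2)(96500)(+1.26) J/mol = −243 kJ/mol.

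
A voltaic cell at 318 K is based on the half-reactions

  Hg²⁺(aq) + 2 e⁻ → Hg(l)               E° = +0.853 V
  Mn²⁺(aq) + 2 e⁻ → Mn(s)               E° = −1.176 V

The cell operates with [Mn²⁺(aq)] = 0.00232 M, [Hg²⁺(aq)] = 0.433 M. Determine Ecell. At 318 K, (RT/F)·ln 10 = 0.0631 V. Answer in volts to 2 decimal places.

The Hg²⁺/Hg couple has the more positive E°, so it is the cathode; Mn²⁺/Mn is the anode.
E°cell = E°cat − E°an = +0.853 − (−1.176) = +2.029 V; n = 2.
The balanced reaction is Hg²⁺(aq) + Mn(s) → Hg(l) + Mn²⁺(aq), so Q = [Mn²⁺(aq)] / [Hg²⁺(aq)] = 0.00536 and log Q = −2.271.
E = E° − (0.0631/n)·log Q = +2.029 − (0.0631/2)(−2.271) = +2.10 V.

+2.10 V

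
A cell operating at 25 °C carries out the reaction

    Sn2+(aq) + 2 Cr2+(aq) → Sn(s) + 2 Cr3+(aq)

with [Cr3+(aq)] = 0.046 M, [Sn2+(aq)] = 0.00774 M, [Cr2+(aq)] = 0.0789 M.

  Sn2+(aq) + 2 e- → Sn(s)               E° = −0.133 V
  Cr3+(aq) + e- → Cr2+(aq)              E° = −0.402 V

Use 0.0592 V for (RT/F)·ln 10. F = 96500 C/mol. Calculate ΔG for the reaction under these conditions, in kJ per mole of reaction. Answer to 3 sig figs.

With Sn²⁺/Sn reduced at the cathode, E°cell = −0.133 − (−0.402) = +0.269 V and n = 2.
Here Q = [Cr3+(aq)]^2 / ([Sn2+(aq)]·[Cr2+(aq)]^2) = 43.9 (log Q = 1.643), giving E = +0.269 − (0.0592/2)·(1.643) = +0.2204 V.
Finally ΔG = −nFE = −(2)(96500 C/mol)(+0.2204 V) = −42.5 kJ/mol.

−42.5 kJ/mol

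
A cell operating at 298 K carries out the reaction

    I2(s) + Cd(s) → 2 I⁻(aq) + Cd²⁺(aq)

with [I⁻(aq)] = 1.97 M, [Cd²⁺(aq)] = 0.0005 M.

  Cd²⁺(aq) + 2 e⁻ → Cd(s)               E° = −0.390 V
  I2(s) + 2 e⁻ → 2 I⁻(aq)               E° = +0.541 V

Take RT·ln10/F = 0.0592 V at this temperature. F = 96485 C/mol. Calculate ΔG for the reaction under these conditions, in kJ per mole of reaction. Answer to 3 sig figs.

E°cell = +0.541 − (−0.390) = +0.931 V; the balanced reaction transfers n = 2 electrons.
The reaction quotient is [I⁻(aq)]^2·[Cd²⁺(aq)] = 0.00194; by Nernst, E = +0.931 − (0.0592/2)(−2.712) = +1.0113 V.
Then ΔG = −nFE = −2 × 96485 × +1.0113 J/mol = −195 kJ/mol.

−195 kJ/mol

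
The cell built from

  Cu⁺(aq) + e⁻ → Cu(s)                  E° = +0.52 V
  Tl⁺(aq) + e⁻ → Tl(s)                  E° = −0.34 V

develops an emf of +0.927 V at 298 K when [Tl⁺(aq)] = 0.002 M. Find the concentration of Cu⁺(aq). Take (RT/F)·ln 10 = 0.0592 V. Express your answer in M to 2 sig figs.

0.027 M

With Cu⁺/Cu at the cathode and Tl⁺/Tl at the anode, E°cell = +0.52 − (−0.34) = +0.86 V (n = 1).
Since E = E° − (0.0592/n)·log Q, log Q = n(E° − E)/0.0592 = −1.132.
The balanced reaction is Cu⁺(aq) + Tl(s) → Cu(s) + Tl⁺(aq), so Q = [Tl⁺(aq)] / [Cu⁺(aq)].
Solving for the unknown gives log [Cu⁺(aq)] = −1.567, so [Cu⁺(aq)] ≈ 0.027 M.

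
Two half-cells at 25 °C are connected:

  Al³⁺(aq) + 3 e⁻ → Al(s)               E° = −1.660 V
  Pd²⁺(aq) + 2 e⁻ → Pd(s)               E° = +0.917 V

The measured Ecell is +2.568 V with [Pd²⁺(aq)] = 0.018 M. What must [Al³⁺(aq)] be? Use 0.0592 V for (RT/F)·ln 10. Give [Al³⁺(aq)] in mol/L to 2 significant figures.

Pd²⁺/Pd is the cathode (higher E°); E°cell = +0.917 − (−1.660) = +2.577 V with n = 6.
Rearranging E = E° − (0.0592/n)·log Q gives log Q = 6(+2.577 − (+2.568))/0.0592 = 0.912.
Balancing electrons gives 3 Pd²⁺(aq) + 2 Al(s) → 3 Pd(s) + 2 Al³⁺(aq); thus Q = [Al³⁺(aq)]^2 / [Pd²⁺(aq)]^3.
Isolating [Al³⁺(aq)] in Q = 10^{0.912} yields log [Al³⁺(aq)] = −2.161, i.e. 0.0069 M.

0.0069 M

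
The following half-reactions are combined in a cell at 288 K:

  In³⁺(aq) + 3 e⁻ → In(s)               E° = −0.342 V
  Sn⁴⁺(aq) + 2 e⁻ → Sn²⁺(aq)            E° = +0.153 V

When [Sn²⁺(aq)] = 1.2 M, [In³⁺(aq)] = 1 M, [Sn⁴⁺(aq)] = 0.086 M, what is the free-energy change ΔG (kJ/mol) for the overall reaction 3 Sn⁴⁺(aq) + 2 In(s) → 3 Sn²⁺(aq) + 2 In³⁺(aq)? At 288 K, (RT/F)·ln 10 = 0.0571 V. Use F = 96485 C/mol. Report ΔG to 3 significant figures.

−268 kJ/mol

With Sn⁴⁺/Sn²⁺ reduced at the cathode, E°cell = +0.153 − (−0.342) = +0.495 V and n = 6.
Here Q = ([Sn²⁺(aq)]^3·[In³⁺(aq)]^2) / [Sn⁴⁺(aq)]^3 = 2.72×10^3 (log Q = 3.434), giving E = +0.495 − (0.0571/6)·(3.434) = +0.4623 V.
Finally ΔG = −nFE = −(6)(96485 C/mol)(+0.4623 V) = −268 kJ/mol.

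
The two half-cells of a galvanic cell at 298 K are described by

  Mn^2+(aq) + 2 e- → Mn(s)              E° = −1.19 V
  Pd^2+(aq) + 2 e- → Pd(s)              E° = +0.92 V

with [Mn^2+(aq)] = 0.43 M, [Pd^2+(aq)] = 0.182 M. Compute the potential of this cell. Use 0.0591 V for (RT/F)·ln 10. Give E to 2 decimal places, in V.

Pd²⁺/Pd is reduced (cathode, E° = +0.92 V) and Mn²⁺/Mn is oxidized (anode).
E°cell = +0.92 − (−1.19) = +2.11 V, with n = 2 electrons transferred.
The balanced reaction is Pd^2+(aq) + Mn(s) → Pd(s) + Mn^2+(aq), so Q = [Mn^2+(aq)] / [Pd^2+(aq)] = 2.36 and log Q = 0.373.
E = E° − (0.0591/n)·log Q = +2.11 − (0.0591/2)(0.373) = +2.10 V.

+2.10 V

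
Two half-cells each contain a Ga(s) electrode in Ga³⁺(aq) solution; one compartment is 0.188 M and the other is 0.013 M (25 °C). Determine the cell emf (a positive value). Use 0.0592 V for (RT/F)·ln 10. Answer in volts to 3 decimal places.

0.023 V

For a concentration cell E°cell = 0, since both electrodes use the same couple.
The compartment with the higher Ga³⁺(aq) concentration (0.188 M) acts as the cathode; ions are reduced there and produced at the dilute (0.013 M) anode.
With n = 3, Ecell = −(0.0592/3)·log([dilute]/[conc]) = −(0.0592/3)·log(0.013/0.188) = +0.023 V.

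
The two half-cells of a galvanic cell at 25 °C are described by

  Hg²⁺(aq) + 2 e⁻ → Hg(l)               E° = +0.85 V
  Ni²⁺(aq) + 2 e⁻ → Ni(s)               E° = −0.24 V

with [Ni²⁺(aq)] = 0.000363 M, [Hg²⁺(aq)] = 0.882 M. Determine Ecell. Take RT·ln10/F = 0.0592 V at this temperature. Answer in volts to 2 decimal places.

+1.19 V

Since E°(Hg²⁺/Hg) > E°(Ni²⁺/Ni), Hg²⁺/Hg serves as the cathode.
E°cell = E°cat − E°an = +0.85 − (−0.24) = +1.09 V; n = 2.
For the overall reaction Hg²⁺(aq) + Ni(s) → Hg(l) + Ni²⁺(aq), Q = [Ni²⁺(aq)] / [Hg²⁺(aq)] = 0.000412, giving log Q = −3.386.
Applying E = E° − (RT ln10/nF)·log Q gives +1.09 − (0.0592/2)(−3.386) = +1.19 V.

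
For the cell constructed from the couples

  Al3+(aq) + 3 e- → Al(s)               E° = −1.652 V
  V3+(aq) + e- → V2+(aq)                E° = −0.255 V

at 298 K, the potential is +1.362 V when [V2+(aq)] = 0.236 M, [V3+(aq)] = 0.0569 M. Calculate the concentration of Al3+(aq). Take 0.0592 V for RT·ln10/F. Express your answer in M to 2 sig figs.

V³⁺/V²⁺ is the cathode (higher E°); E°cell = −0.255 − (−1.652) = +1.397 V with n = 3.
Rearranging E = E° − (0.0592/n)·log Q gives log Q = 3(+1.397 − (+1.362))/0.0592 = 1.774.
For 3 V3+(aq) + Al(s) → 3 V2+(aq) + Al3+(aq), the reaction quotient is Q = ([V2+(aq)]^3·[Al3+(aq)]) / [V3+(aq)]^3.
Isolating [Al3+(aq)] in Q = 10^{1.774} yields log [Al3+(aq)] = −0.079, i.e. 0.83 M.

0.83 M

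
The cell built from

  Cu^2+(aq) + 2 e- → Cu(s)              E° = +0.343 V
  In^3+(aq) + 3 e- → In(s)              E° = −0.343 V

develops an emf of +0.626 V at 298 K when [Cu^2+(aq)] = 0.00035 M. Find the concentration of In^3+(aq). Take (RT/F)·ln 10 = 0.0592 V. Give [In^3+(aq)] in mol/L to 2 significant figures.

Cu²⁺/Cu is the cathode (higher E°); E°cell = +0.343 − (−0.343) = +0.686 V with n = 6.
Since E = E° − (0.0592/n)·log Q, log Q = n(E° − E)/0.0592 = 6.081.
For 3 Cu^2+(aq) + 2 In(s) → 3 Cu(s) + 2 In^3+(aq), the reaction quotient is Q = [In^3+(aq)]^2 / [Cu^2+(aq)]^3.
Solving for the unknown gives log [In^3+(aq)] = −2.143, so [In^3+(aq)] ≈ 0.0072 M.

0.0072 M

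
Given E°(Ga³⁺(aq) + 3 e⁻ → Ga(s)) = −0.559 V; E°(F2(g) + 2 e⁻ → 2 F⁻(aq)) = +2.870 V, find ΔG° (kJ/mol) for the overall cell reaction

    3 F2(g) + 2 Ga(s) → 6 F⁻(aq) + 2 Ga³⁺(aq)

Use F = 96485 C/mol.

In the reaction as written F2(g) is reduced, so the F₂/F⁻ couple is the cathode and Ga³⁺/Ga is the anode.
E°cell = +2.870 − (−0.559) = +3.429 V; balancing electrons gives n = 6.
ΔG° = −nFE°cell = −(6)(96485)(+3.429) J/mol = −1985 kJ/mol.

−1985 kJ/mol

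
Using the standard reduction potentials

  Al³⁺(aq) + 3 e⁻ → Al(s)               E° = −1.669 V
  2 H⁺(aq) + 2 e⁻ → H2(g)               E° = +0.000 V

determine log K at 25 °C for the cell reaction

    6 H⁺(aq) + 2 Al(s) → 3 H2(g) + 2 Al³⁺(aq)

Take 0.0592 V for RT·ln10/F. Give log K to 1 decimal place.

log K = 169.2

The 2H⁺/H₂ couple is reduced (cathode); E°cell = +0.000 − (−1.669) = +1.669 V with n = 6.
At equilibrium E = 0, so log K = nE°cell / 0.0592 = (6)(+1.669) / 0.0592 = 169.2.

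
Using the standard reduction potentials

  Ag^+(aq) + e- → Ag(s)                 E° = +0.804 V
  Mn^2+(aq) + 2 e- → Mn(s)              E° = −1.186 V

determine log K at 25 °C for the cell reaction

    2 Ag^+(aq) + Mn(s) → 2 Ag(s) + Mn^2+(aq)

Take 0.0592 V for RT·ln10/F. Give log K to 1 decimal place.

log K = 67.2

The Ag⁺/Ag couple is reduced (cathode); E°cell = +0.804 − (−1.186) = +1.990 V with n = 2.
At equilibrium E = 0, so log K = nE°cell / 0.0592 = (2)(+1.990) / 0.0592 = 67.2.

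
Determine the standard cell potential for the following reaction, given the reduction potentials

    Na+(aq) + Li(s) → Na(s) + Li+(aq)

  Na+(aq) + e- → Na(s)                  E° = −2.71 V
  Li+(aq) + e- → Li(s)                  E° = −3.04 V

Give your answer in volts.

Na+(aq) gains electrons, so the Na⁺/Na couple is the cathode; the Li⁺/Li couple is the anode.
E°cell = E°(cathode) − E°(anode) = −2.71 − (−3.04) = +0.33 V.

+0.33 V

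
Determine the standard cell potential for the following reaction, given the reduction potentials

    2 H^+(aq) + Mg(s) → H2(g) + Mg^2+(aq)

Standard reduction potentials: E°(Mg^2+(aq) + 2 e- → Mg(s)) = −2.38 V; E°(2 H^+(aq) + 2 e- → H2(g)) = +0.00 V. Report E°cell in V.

In the reaction as written, H^+(aq) is reduced (cathode) and Mg^2+(aq) is produced by oxidation at the anode.
E°cell = E°(cathode) − E°(anode) = +0.00 − (−2.38) = +2.38 V.

+2.38 V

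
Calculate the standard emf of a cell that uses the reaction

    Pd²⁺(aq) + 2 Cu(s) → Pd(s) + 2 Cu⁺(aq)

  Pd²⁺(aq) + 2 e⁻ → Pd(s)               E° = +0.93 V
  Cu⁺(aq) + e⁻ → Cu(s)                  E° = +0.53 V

Pd²⁺(aq) gains electrons, so the Pd²⁺/Pd couple is the cathode; the Cu⁺/Cu couple is the anode.
E°cell = E°(cathode) − E°(anode) = +0.93 − (+0.53) = +0.40 V.
The positive value indicates the reaction is spontaneous as written.

+0.40 V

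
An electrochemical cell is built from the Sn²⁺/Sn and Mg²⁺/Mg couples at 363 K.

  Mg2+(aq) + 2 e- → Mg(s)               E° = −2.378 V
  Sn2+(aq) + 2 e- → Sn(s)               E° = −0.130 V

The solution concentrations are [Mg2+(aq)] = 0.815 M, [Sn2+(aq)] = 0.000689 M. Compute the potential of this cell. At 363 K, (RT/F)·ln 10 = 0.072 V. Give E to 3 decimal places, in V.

Sn²⁺/Sn is reduced (cathode, E° = −0.130 V) and Mg²⁺/Mg is oxidized (anode).
The standard potential is −0.130 − (−2.378) = +2.248 V and the balanced reaction transfers n = 2 electrons.
Balancing gives Sn2+(aq) + Mg(s) → Sn(s) + Mg2+(aq); hence Q = [Mg2+(aq)] / [Sn2+(aq)] = 1.18×10^3 (log Q = 3.073).
E = E° − (0.072/n)·log Q = +2.248 − (0.072/2)(3.073) = +2.137 V.

+2.137 V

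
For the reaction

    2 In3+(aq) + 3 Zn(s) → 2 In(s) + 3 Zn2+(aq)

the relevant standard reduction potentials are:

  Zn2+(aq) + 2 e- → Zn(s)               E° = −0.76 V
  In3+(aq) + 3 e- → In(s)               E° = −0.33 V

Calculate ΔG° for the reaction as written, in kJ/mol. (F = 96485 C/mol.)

In the reaction as written In3+(aq) is reduced, so the In³⁺/In couple is the cathode and Zn²⁺/Zn is the anode.
E°cell = −0.33 − (−0.76) = +0.43 V; balancing electrons gives n = 6.
ΔG° = −nFE°cell = −(6)(96485)(+0.43) J/mol = −249 kJ/mol.

−249 kJ/mol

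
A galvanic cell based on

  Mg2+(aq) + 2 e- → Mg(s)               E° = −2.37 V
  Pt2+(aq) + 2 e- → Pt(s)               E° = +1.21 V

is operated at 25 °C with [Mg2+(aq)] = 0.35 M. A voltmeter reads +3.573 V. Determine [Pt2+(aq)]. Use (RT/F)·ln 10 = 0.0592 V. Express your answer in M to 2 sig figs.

0.20 M

Pt²⁺/Pt is the cathode (higher E°); E°cell = +1.21 − (−2.37) = +3.58 V with n = 2.
Rearranging E = E° − (0.0592/n)·log Q gives log Q = 2(+3.58 − (+3.573))/0.0592 = 0.236.
Balancing electrons gives Pt2+(aq) + Mg(s) → Pt(s) + Mg2+(aq); thus Q = [Mg2+(aq)] / [Pt2+(aq)].
Isolating [Pt2+(aq)] in Q = 10^{0.236} yields log [Pt2+(aq)] = −0.692, i.e. 0.20 M.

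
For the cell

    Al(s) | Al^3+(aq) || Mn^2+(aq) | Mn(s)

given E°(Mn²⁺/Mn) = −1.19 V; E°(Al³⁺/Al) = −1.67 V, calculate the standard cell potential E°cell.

+0.48 V

By convention the left-hand electrode in cell notation is the anode (oxidation) and the right-hand electrode is the cathode (reduction).
E°cell = E°(right) − E°(left) = −1.19 − (−1.67) = +0.48 V.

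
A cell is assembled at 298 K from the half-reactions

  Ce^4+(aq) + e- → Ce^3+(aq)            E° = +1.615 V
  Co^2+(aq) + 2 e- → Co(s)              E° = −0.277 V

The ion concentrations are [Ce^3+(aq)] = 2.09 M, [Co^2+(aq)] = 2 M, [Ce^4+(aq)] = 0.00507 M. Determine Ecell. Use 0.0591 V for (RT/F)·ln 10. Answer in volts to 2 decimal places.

+1.73 V

Ce⁴⁺/Ce³⁺ is reduced (cathode, E° = +1.615 V) and Co²⁺/Co is oxidized (anode).
E°cell = +1.615 − (−0.277) = +1.892 V, with n = 2 electrons transferred.
For the overall reaction 2 Ce^4+(aq) + Co(s) → 2 Ce^3+(aq) + Co^2+(aq), Q = ([Ce^3+(aq)]^2·[Co^2+(aq)]) / [Ce^4+(aq)]^2 = 3.4×10^5, giving log Q = 5.531.
By the Nernst equation, E = +1.892 − (0.0591/2)·(5.531) = +1.73 V.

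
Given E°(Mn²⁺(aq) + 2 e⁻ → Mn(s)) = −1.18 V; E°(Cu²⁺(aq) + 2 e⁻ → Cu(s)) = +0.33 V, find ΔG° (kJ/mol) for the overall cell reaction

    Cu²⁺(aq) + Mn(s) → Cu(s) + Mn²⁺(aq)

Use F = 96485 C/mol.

In the reaction as written Cu²⁺(aq) is reduced, so the Cu²⁺/Cu couple is the cathode and Mn²⁺/Mn is the anode.
E°cell = +0.33 − (−1.18) = +1.51 V; balancing electrons gives n = 2.
ΔG° = −nFE°cell = −(2)(96485)(+1.51) J/mol = −291 kJ/mol.

−291 kJ/mol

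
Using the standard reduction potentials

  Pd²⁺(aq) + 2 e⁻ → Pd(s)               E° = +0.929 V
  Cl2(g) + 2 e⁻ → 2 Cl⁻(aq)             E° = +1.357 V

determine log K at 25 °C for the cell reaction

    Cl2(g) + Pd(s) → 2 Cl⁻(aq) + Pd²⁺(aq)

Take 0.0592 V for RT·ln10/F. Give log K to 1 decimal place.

log K = 14.5

The Cl₂/Cl⁻ couple is reduced (cathode); E°cell = +1.357 − (+0.929) = +0.428 V with n = 2.
At equilibrium E = 0, so log K = nE°cell / 0.0592 = (2)(+0.428) / 0.0592 = 14.5.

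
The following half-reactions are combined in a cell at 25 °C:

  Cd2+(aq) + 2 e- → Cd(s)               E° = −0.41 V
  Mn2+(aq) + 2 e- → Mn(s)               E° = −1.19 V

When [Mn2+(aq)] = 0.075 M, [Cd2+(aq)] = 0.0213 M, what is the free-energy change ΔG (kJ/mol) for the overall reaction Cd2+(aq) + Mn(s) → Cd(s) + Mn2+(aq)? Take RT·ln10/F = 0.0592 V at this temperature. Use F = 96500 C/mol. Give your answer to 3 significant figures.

With Cd²⁺/Cd reduced at the cathode, E°cell = −0.41 − (−1.19) = +0.78 V and n = 2.
Here Q = [Mn2+(aq)] / [Cd2+(aq)] = 3.52 (log Q = 0.547), giving E = +0.78 − (0.0592/2)·(0.547) = +0.7638 V.
Then ΔG = −nFE = −2 × 96500 × +0.7638 J/mol = −147 kJ/mol.

−147 kJ/mol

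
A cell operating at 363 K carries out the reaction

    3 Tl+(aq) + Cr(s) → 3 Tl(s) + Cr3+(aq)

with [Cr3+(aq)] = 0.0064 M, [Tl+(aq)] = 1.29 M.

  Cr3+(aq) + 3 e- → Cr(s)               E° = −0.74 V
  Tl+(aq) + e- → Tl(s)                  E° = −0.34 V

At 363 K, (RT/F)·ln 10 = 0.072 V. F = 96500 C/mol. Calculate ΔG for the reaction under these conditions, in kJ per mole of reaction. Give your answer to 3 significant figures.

−133 kJ/mol

E°cell = −0.34 − (−0.74) = +0.40 V; the balanced reaction transfers n = 3 electrons.
The reaction quotient is [Cr3+(aq)] / [Tl+(aq)]^3 = 0.00298; by Nernst, E = +0.40 − (0.072/3)(−2.526) = +0.4606 V.
ΔG = −nFE = −(3)(96500)(+0.4606) J/mol = −133 kJ/mol.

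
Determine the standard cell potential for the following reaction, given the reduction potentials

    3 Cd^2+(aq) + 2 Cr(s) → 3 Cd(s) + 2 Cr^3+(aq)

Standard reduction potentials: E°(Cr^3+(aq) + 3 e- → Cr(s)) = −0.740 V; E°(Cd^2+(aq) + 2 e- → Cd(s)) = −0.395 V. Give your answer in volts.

+0.345 V

In the reaction as written, Cd^2+(aq) is reduced (cathode) and Cr^3+(aq) is produced by oxidation at the anode.
E°cell = E°(cathode) − E°(anode) = −0.395 − (−0.740) = +0.345 V.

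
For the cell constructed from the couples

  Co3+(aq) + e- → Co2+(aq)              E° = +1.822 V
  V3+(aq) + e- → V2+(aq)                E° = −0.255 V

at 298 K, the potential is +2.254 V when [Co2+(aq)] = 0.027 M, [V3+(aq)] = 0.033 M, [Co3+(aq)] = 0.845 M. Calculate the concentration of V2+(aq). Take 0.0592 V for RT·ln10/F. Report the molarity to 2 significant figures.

1.0 M

With Co³⁺/Co²⁺ at the cathode and V³⁺/V²⁺ at the anode, E°cell = +1.822 − (−0.255) = +2.077 V (n = 1).
From the Nernst equation, log Q = n(E° − E)/0.0592 = 1·(+2.077 − (+2.254))/0.0592 = −2.990.
For Co3+(aq) + V2+(aq) → Co2+(aq) + V3+(aq), the reaction quotient is Q = ([Co2+(aq)]·[V3+(aq)]) / ([Co3+(aq)]·[V2+(aq)]).
Isolating [V2+(aq)] in Q = 10^{−2.990} yields log [V2+(aq)] = 0.013, i.e. 1.0 M.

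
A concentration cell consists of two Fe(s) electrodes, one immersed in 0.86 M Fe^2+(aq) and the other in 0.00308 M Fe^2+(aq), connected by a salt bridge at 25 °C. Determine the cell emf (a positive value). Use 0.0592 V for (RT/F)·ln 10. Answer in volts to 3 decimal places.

For a concentration cell E°cell = 0, since both electrodes use the same couple.
The compartment with the higher Fe^2+(aq) concentration (0.86 M) acts as the cathode; ions are reduced there and produced at the dilute (0.00308 M) anode.
With n = 2, Ecell = −(0.0592/2)·log([dilute]/[conc]) = −(0.0592/2)·log(0.00308/0.86) = +0.072 V.

0.072 V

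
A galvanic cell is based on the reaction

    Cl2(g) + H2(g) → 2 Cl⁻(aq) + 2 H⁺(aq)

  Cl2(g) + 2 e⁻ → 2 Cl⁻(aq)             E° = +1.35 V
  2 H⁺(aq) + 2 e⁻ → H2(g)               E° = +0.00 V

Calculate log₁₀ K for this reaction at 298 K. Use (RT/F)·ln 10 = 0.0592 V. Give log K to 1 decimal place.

The Cl₂/Cl⁻ couple is reduced (cathode); E°cell = +1.35 − (+0.00) = +1.35 V with n = 2.
At equilibrium E = 0, so log K = nE°cell / 0.0592 = (2)(+1.35) / 0.0592 = 45.6.

log K = 45.6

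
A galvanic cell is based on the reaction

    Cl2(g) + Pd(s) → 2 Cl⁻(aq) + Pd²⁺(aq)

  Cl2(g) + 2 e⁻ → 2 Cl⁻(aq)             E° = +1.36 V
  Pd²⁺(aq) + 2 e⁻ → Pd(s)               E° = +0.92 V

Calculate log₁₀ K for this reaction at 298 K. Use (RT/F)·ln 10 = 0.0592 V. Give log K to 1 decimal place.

log K = 14.9

The Cl₂/Cl⁻ couple is reduced (cathode); E°cell = +1.36 − (+0.92) = +0.44 V with n = 2.
At equilibrium E = 0, so log K = nE°cell / 0.0592 = (2)(+0.44) / 0.0592 = 14.9.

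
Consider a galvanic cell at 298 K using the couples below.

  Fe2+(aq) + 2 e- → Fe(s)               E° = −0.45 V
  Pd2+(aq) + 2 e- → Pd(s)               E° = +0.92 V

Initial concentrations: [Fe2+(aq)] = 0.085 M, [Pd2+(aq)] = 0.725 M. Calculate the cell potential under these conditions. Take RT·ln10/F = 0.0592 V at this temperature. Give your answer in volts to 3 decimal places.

+1.398 V

The Pd²⁺/Pd couple has the more positive E°, so it is the cathode; Fe²⁺/Fe is the anode.
E°cell = +0.92 − (−0.45) = +1.37 V, with n = 2 electrons transferred.
Balancing gives Pd2+(aq) + Fe(s) → Pd(s) + Fe2+(aq); hence Q = [Fe2+(aq)] / [Pd2+(aq)] = 0.117 (log Q = −0.931).
By the Nernst equation, E = +1.37 − (0.0592/2)·(−0.931) = +1.398 V.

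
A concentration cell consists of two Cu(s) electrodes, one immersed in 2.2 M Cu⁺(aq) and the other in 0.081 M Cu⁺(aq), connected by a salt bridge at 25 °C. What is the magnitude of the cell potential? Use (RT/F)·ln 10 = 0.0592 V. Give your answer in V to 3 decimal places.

0.085 V

For a concentration cell E°cell = 0, since both electrodes use the same couple.
The compartment with the higher Cu⁺(aq) concentration (2.2 M) acts as the cathode; ions are reduced there and produced at the dilute (0.081 M) anode.
With n = 1, Ecell = −(0.0592/1)·log([dilute]/[conc]) = −(0.0592/1)·log(0.081/2.2) = +0.085 V.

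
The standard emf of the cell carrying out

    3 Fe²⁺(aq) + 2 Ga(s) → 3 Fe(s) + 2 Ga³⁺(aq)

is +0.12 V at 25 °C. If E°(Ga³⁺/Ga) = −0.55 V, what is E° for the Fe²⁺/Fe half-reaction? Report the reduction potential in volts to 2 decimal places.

In the reaction as written the Fe²⁺/Fe couple is reduced (cathode) and Ga³⁺/Ga is oxidized (anode), so E°cell = E°(Fe²⁺/Fe) − E°(Ga³⁺/Ga).
E°(Fe²⁺/Fe) = E°cell + E°(anode) = +0.12 + (−0.55) = −0.43 V.

−0.43 V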